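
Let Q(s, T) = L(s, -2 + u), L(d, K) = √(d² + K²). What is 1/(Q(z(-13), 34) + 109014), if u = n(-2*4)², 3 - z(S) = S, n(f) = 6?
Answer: 54507/5942025392 - √353/5942025392 ≈ 9.1700e-6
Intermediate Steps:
z(S) = 3 - S
u = 36 (u = 6² = 36)
L(d, K) = √(K² + d²)
Q(s, T) = √(1156 + s²) (Q(s, T) = √((-2 + 36)² + s²) = √(34² + s²) = √(1156 + s²))
1/(Q(z(-13), 34) + 109014) = 1/(√(1156 + (3 - 1*(-13))²) + 109014) = 1/(√(1156 + (3 + 13)²) + 109014) = 1/(√(1156 + 16²) + 109014) = 1/(√(1156 + 256) + 109014) = 1/(√1412 + 109014) = 1/(2*√353 + 109014) = 1/(109014 + 2*√353)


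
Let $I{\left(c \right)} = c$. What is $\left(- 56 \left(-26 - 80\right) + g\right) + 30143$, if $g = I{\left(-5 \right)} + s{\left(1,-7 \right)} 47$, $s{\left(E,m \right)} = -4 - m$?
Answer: $36215$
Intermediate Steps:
$g = 136$ ($g = -5 + \left(-4 - -7\right) 47 = -5 + \left(-4 + 7\right) 47 = -5 + 3 \cdot 47 = -5 + 141 = 136$)
$\left(- 56 \left(-26 - 80\right) + g\right) + 30143 = \left(- 56 \left(-26 - 80\right) + 136\right) + 30143 = \left(\left(-56\right) \left(-106\right) + 136\right) + 30143 = \left(5936 + 136\right) + 30143 = 6072 + 30143 = 36215$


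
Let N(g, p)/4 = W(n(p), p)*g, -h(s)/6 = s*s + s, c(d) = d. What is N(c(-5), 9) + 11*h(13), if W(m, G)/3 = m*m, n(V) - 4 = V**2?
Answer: -445512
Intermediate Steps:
n(V) = 4 + V**2
W(m, G) = 3*m**2 (W(m, G) = 3*(m*m) = 3*m**2)
h(s) = -6*s - 6*s**2 (h(s) = -6*(s*s + s) = -6*(s**2 + s) = -6*(s + s**2) = -6*s - 6*s**2)
N(g, p) = 12*g*(4 + p**2)**2 (N(g, p) = 4*((3*(4 + p**2)**2)*g) = 4*(3*g*(4 + p**2)**2) = 12*g*(4 + p**2)**2)
N(c(-5), 9) + 11*h(13) = 12*(-5)*(4 + 9**2)**2 + 11*(-6*13*(1 + 13)) = 12*(-5)*(4 + 81)**2 + 11*(-6*13*14) = 12*(-5)*85**2 + 11*(-1092) = 12*(-5)*7225 - 12012 = -433500 - 12012 = -445512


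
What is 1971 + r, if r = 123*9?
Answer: 3078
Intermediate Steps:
r = 1107
1971 + r = 1971 + 1107 = 3078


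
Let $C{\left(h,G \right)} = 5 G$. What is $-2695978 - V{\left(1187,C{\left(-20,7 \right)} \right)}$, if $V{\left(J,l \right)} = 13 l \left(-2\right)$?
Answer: $-2695068$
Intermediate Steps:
$V{\left(J,l \right)} = - 26 l$
$-2695978 - V{\left(1187,C{\left(-20,7 \right)} \right)} = -2695978 - - 26 \cdot 5 \cdot 7 = -2695978 - \left(-26\right) 35 = -2695978 - -910 = -2695978 + 910 = -2695068$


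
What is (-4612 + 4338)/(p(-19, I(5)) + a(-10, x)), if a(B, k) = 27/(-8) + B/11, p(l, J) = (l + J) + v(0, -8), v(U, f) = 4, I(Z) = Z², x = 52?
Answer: -24112/503 ≈ -47.936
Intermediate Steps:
p(l, J) = 4 + J + l (p(l, J) = (l + J) + 4 = (J + l) + 4 = 4 + J + l)
a(B, k) = -27/8 + B/11 (a(B, k) = 27*(-⅛) + B*(1/11) = -27/8 + B/11)
(-4612 + 4338)/(p(-19, I(5)) + a(-10, x)) = (-4612 + 4338)/((4 + 5² - 19) + (-27/8 + (1/11)*(-10))) = -274/((4 + 25 - 19) + (-27/8 - 10/11)) = -274/(10 - 377/88) = -274/503/88 = -274*88/503 = -24112/503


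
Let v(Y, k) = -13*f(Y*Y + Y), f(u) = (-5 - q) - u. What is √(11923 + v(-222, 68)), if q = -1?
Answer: √649781 ≈ 806.09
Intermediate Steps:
f(u) = -4 - u (f(u) = (-5 - 1*(-1)) - u = (-5 + 1) - u = -4 - u)
v(Y, k) = 52 + 13*Y + 13*Y² (v(Y, k) = -13*(-4 - (Y*Y + Y)) = -13*(-4 - (Y² + Y)) = -13*(-4 - (Y + Y²)) = -13*(-4 + (-Y - Y²)) = -13*(-4 - Y - Y²) = 52 + 13*Y + 13*Y²)
√(11923 + v(-222, 68)) = √(11923 + (52 + 13*(-222)*(1 - 222))) = √(11923 + (52 + 13*(-222)*(-221))) = √(11923 + (52 + 637806)) = √(11923 + 637858) = √649781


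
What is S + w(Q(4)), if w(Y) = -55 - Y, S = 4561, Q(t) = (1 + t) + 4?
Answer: 4497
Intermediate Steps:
Q(t) = 5 + t
S + w(Q(4)) = 4561 + (-55 - (5 + 4)) = 4561 + (-55 - 1*9) = 4561 + (-55 - 9) = 4561 - 64 = 4497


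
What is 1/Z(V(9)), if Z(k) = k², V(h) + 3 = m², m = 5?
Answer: 1/484 ≈ 0.0020661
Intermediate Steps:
V(h) = 22 (V(h) = -3 + 5² = -3 + 25 = 22)
1/Z(V(9)) = 1/(22²) = 1/484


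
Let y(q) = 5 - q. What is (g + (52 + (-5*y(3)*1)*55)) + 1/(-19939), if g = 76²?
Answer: 105238041/19939 ≈ 5278.0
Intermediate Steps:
g = 5776
(g + (52 + (-5*y(3)*1)*55)) + 1/(-19939) = (5776 + (52 + (-5*(5 - 1*3)*1)*55)) + 1/(-19939) = (5776 + (52 + (-5*(5 - 3)*1)*55)) - 1/19939 = (5776 + (52 + (-5*2*1)*55)) - 1/19939 = (5776 + (52 - 10*1*55)) - 1/19939 = (5776 + (52 - 10*55)) - 1/19939 = (5776 + (52 - 550)) - 1/19939 = (5776 - 498) - 1/19939 = 5278 - 1/19939 = 105238041/19939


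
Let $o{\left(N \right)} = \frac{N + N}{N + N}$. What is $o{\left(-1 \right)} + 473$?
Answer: $474$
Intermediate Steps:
$o{\left(N \right)} = 1$ ($o{\left(N \right)} = \frac{2 N}{2 N} = 2 N \frac{1}{2 N} = 1$)
$o{\left(-1 \right)} + 473 = 1 + 473 = 474$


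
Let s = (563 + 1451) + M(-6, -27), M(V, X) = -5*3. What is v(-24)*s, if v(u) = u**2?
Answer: 1151424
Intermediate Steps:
M(V, X) = -15
s = 1999 (s = (563 + 1451) - 15 = 2014 - 15 = 1999)
v(-24)*s = (-24)**2*1999 = 576*1999 = 1151424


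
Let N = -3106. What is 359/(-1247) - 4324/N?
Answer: 2138487/1936591 ≈ 1.1043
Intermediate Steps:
359/(-1247) - 4324/N = 359/(-1247) - 4324/(-3106) = 359*(-1/1247) - 4324*(-1/3106) = -359/1247 + 2162/1553 = 2138487/1936591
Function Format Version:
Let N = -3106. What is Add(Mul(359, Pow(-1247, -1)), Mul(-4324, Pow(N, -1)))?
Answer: Rational(2138487, 1936591) ≈ 1.1043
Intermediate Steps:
Add(Mul(359, Pow(-1247, -1)), Mul(-4324, Pow(N, -1))) = Add(Mul(359, Pow(-1247, -1)), Mul(-4324, Pow(-3106, -1))) = Add(Mul(359, Rational(-1, 1247)), Mul(-4324, Rational(-1, 3106))) = Add(Rational(-359, 1247), Rational(2162, 1553)) = Rational(2138487, 1936591)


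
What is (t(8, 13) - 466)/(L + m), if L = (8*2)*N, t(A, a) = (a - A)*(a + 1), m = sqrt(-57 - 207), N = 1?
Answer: -792/65 + 99*I*sqrt(66)/65 ≈ -12.185 + 12.374*I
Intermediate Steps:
m = 2*I*sqrt(66) (m = sqrt(-264) = 2*I*sqrt(66) ≈ 16.248*I)
t(A, a) = (1 + a)*(a - A) (t(A, a) = (a - A)*(1 + a) = (1 + a)*(a - A))
L = 16 (L = (8*2)*1 = 16*1 = 16)
(t(8, 13) - 466)/(L + m) = ((13 + 13**2 - 1*8 - 1*8*13) - 466)/(16 + 2*I*sqrt(66)) = ((13 + 169 - 8 - 104) - 466)/(16 + 2*I*sqrt(66)) = (70 - 466)/(16 + 2*I*sqrt(66)) = -396/(16 + 2*I*sqrt(66))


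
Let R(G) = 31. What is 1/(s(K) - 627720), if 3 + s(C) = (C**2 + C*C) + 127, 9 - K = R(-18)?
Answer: -1/626628 ≈ -1.5958e-6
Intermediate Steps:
K = -22 (K = 9 - 1*31 = 9 - 31 = -22)
s(C) = 124 + 2*C**2 (s(C) = -3 + ((C**2 + C*C) + 127) = -3 + ((C**2 + C**2) + 127) = -3 + (2*C**2 + 127) = -3 + (127 + 2*C**2) = 124 + 2*C**2)
1/(s(K) - 627720) = 1/((124 + 2*(-22)**2) - 627720) = 1/((124 + 2*484) - 627720) = 1/((124 + 968) - 627720) = 1/(1092 - 627720) = 1/(-626628) = -1/626628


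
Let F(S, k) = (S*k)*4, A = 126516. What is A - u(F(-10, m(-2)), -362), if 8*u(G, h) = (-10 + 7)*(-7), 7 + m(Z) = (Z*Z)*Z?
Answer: 1012107/8 ≈ 1.2651e+5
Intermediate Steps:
m(Z) = -7 + Z³ (m(Z) = -7 + (Z*Z)*Z = -7 + Z²*Z = -7 + Z³)
F(S, k) = 4*S*k
u(G, h) = 21/8 (u(G, h) = ((-10 + 7)*(-7))/8 = (-3*(-7))/8 = (⅛)*21 = 21/8)
A - u(F(-10, m(-2)), -362) = 126516 - 1*21/8 = 126516 - 21/8 = 1012107/8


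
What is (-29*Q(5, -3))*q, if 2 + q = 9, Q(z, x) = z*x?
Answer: 3045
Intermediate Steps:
Q(z, x) = x*z
q = 7 (q = -2 + 9 = 7)
(-29*Q(5, -3))*q = -(-87)*5*7 = -29*(-15)*7 = 435*7 = 3045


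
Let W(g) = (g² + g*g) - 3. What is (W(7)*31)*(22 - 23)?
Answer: -2945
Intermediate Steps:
W(g) = -3 + 2*g² (W(g) = (g² + g²) - 3 = 2*g² - 3 = -3 + 2*g²)
(W(7)*31)*(22 - 23) = ((-3 + 2*7²)*31)*(22 - 23) = ((-3 + 2*49)*31)*(-1) = ((-3 + 98)*31)*(-1) = (95*31)*(-1) = 2945*(-1) = -2945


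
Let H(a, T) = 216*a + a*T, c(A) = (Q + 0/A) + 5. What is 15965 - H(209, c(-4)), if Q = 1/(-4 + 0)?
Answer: -120687/4 ≈ -30172.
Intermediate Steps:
Q = -¼ (Q = 1/(-4) = -¼ ≈ -0.25000)
c(A) = 19/4 (c(A) = (-¼ + 0/A) + 5 = (-¼ + 0) + 5 = -¼ + 5 = 19/4)
H(a, T) = 216*a + T*a
15965 - H(209, c(-4)) = 15965 - 209*(216 + 19/4) = 15965 - 209*883/4 = 15965 - 1*184547/4 = 15965 - 184547/4 = -120687/4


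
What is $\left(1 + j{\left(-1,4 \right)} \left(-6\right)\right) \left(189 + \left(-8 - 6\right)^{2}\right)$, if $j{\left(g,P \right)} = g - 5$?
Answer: $14245$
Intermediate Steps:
$j{\left(g,P \right)} = -5 + g$
$\left(1 + j{\left(-1,4 \right)} \left(-6\right)\right) \left(189 + \left(-8 - 6\right)^{2}\right) = \left(1 + \left(-5 - 1\right) \left(-6\right)\right) \left(189 + \left(-8 - 6\right)^{2}\right) = \left(1 - -36\right) \left(189 + \left(-14\right)^{2}\right) = \left(1 + 36\right) \left(189 + 196\right) = 37 \cdot 385 = 14245$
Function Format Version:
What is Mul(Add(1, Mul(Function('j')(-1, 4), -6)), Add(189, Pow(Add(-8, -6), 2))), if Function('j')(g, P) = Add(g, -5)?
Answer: 14245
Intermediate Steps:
Function('j')(g, P) = Add(-5, g)
Mul(Add(1, Mul(Function('j')(-1, 4), -6)), Add(189, Pow(Add(-8, -6), 2))) = Mul(Add(1, Mul(Add(-5, -1), -6)), Add(189, Pow(Add(-8, -6), 2))) = Mul(Add(1, Mul(-6, -6)), Add(189, Pow(-14, 2))) = Mul(Add(1, 36), Add(189, 196)) = Mul(37, 385) = 14245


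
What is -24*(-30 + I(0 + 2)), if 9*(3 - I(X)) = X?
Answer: 1960/3 ≈ 653.33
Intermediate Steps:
I(X) = 3 - X/9
-24*(-30 + I(0 + 2)) = -24*(-30 + (3 - (0 + 2)/9)) = -24*(-30 + (3 - ⅑*2)) = -24*(-30 + (3 - 2/9)) = -24*(-30 + 25/9) = -24*(-245/9) = 1960/3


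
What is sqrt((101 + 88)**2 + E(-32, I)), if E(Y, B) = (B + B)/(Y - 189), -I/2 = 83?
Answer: sqrt(1744722733)/221 ≈ 189.00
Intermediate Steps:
I = -166 (I = -2*83 = -166)
E(Y, B) = 2*B/(-189 + Y) (E(Y, B) = (2*B)/(-189 + Y) = 2*B/(-189 + Y))
sqrt((101 + 88)**2 + E(-32, I)) = sqrt((101 + 88)**2 + 2*(-166)/(-189 - 32)) = sqrt(189**2 + 2*(-166)/(-221)) = sqrt(35721 + 2*(-166)*(-1/221)) = sqrt(35721 + 332/221) = sqrt(7894673/221) = sqrt(1744722733)/221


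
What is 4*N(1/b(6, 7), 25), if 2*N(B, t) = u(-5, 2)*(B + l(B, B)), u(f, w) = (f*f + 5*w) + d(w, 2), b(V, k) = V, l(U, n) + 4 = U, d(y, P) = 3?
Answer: -836/3 ≈ -278.67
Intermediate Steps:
l(U, n) = -4 + U
u(f, w) = 3 + f² + 5*w (u(f, w) = (f*f + 5*w) + 3 = (f² + 5*w) + 3 = 3 + f² + 5*w)
N(B, t) = -76 + 38*B (N(B, t) = ((3 + (-5)² + 5*2)*(B + (-4 + B)))/2 = ((3 + 25 + 10)*(-4 + 2*B))/2 = (38*(-4 + 2*B))/2 = (-152 + 76*B)/2 = -76 + 38*B)
4*N(1/b(6, 7), 25) = 4*(-76 + 38/6) = 4*(-76 + 38*(⅙)) = 4*(-76 + 19/3) = 4*(-209/3) = -836/3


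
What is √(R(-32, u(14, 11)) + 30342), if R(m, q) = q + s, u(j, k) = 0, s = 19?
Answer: √30361 ≈ 174.24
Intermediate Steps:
R(m, q) = 19 + q (R(m, q) = q + 19 = 19 + q)
√(R(-32, u(14, 11)) + 30342) = √((19 + 0) + 30342) = √(19 + 30342) = √30361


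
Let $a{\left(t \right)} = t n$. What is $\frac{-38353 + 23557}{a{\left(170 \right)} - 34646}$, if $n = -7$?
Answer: $\frac{3699}{8959} \approx 0.41288$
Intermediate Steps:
$a{\left(t \right)} = - 7 t$ ($a{\left(t \right)} = t \left(-7\right) = - 7 t$)
$\frac{-38353 + 23557}{a{\left(170 \right)} - 34646} = \frac{-38353 + 23557}{\left(-7\right) 170 - 34646} = - \frac{14796}{-1190 - 34646} = - \frac{14796}{-35836} = \left(-14796\right) \left(- \frac{1}{35836}\right) = \frac{3699}{8959}$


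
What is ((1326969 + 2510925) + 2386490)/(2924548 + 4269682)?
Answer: 3112192/3597115 ≈ 0.86519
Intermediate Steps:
((1326969 + 2510925) + 2386490)/(2924548 + 4269682) = (3837894 + 2386490)/7194230 = 6224384*(1/7194230) = 3112192/3597115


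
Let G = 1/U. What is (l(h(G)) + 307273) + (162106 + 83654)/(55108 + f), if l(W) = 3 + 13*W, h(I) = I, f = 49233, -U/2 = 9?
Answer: 577109799335/1878138 ≈ 3.0728e+5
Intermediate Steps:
U = -18 (U = -2*9 = -18)
G = -1/18 (G = 1/(-18) = -1/18 ≈ -0.055556)
(l(h(G)) + 307273) + (162106 + 83654)/(55108 + f) = ((3 + 13*(-1/18)) + 307273) + (162106 + 83654)/(55108 + 49233) = ((3 - 13/18) + 307273) + 245760/104341 = (41/18 + 307273) + 245760*(1/104341) = 5530955/18 + 245760/104341 = 577109799335/1878138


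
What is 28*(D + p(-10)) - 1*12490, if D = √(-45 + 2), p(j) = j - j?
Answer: -12490 + 28*I*√43 ≈ -12490.0 + 183.61*I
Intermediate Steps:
p(j) = 0
D = I*√43 (D = √(-43) = I*√43 ≈ 6.5574*I)
28*(D + p(-10)) - 1*12490 = 28*(I*√43 + 0) - 1*12490 = 28*(I*√43) - 12490 = 28*I*√43 - 12490 = -12490 + 28*I*√43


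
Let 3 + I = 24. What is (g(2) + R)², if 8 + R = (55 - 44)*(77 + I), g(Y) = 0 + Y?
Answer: 1149184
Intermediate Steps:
I = 21 (I = -3 + 24 = 21)
g(Y) = Y
R = 1070 (R = -8 + (55 - 44)*(77 + 21) = -8 + 11*98 = -8 + 1078 = 1070)
(g(2) + R)² = (2 + 1070)² = 1072² = 1149184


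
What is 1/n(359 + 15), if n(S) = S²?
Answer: 1/139876 ≈ 7.1492e-6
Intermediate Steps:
1/n(359 + 15) = 1/((359 + 15)²) = 1/(374²) = 1/139876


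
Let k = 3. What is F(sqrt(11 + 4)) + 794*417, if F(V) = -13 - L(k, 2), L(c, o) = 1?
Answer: 331084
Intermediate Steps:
F(V) = -14 (F(V) = -13 - 1*1 = -13 - 1 = -14)
F(sqrt(11 + 4)) + 794*417 = -14 + 794*417 = -14 + 331098 = 331084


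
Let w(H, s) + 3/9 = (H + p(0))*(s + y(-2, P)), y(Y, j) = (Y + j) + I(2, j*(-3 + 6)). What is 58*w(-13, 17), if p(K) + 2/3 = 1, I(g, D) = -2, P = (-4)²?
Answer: -63974/3 ≈ -21325.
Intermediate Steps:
P = 16
p(K) = ⅓ (p(K) = -⅔ + 1 = ⅓)
y(Y, j) = -2 + Y + j (y(Y, j) = (Y + j) - 2 = -2 + Y + j)
w(H, s) = -⅓ + (12 + s)*(⅓ + H) (w(H, s) = -⅓ + (H + ⅓)*(s + (-2 - 2 + 16)) = -⅓ + (⅓ + H)*(s + 12) = -⅓ + (⅓ + H)*(12 + s) = -⅓ + (12 + s)*(⅓ + H))
58*w(-13, 17) = 58*(11/3 + 12*(-13) + (⅓)*17 - 13*17) = 58*(11/3 - 156 + 17/3 - 221) = 58*(-1103/3) = -63974/3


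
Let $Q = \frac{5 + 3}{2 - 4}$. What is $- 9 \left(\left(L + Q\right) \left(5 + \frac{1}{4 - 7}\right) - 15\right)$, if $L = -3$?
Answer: $429$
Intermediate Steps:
$Q = -4$ ($Q = \frac{8}{-2} = 8 \left(- \frac{1}{2}\right) = -4$)
$- 9 \left(\left(L + Q\right) \left(5 + \frac{1}{4 - 7}\right) - 15\right) = - 9 \left(\left(-3 - 4\right) \left(5 + \frac{1}{4 - 7}\right) - 15\right) = - 9 \left(- 7 \left(5 + \frac{1}{-3}\right) - 15\right) = - 9 \left(- 7 \left(5 - \frac{1}{3}\right) - 15\right) = - 9 \left(\left(-7\right) \frac{14}{3} - 15\right) = - 9 \left(- \frac{98}{3} - 15\right) = \left(-9\right) \left(- \frac{143}{3}\right) = 429$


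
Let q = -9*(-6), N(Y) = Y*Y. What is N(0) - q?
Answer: -54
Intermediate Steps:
N(Y) = Y²
q = 54
N(0) - q = 0² - 1*54 = 0 - 54 = -54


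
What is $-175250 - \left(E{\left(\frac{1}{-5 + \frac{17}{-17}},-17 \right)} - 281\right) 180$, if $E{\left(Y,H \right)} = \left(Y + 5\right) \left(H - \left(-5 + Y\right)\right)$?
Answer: $-114375$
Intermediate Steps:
$E{\left(Y,H \right)} = \left(5 + Y\right) \left(5 + H - Y\right)$
$-175250 - \left(E{\left(\frac{1}{-5 + \frac{17}{-17}},-17 \right)} - 281\right) 180 = -175250 - \left(\left(25 - \left(\frac{1}{-5 + \frac{17}{-17}}\right)^{2} + 5 \left(-17\right) - \frac{17}{-5 + \frac{17}{-17}}\right) - 281\right) 180 = -175250 - \left(\left(25 - \left(\frac{1}{-5 + 17 \left(- \frac{1}{17}\right)}\right)^{2} - 85 - \frac{17}{-5 + 17 \left(- \frac{1}{17}\right)}\right) - 281\right) 180 = -175250 - \left(\left(25 - \left(\frac{1}{-5 - 1}\right)^{2} - 85 - \frac{17}{-5 - 1}\right) - 281\right) 180 = -175250 - \left(\left(25 - \left(\frac{1}{-6}\right)^{2} - 85 - \frac{17}{-6}\right) - 281\right) 180 = -175250 - \left(\left(25 - \left(- \frac{1}{6}\right)^{2} - 85 - - \frac{17}{6}\right) - 281\right) 180 = -175250 - \left(\left(25 - \frac{1}{36} - 85 + \frac{17}{6}\right) - 281\right) 180 = -175250 - \left(- \frac{2059}{36} - 281\right) 180 = -175250 - \left(- \frac{12175}{36}\right) 180 = -175250 - -60875 = -175250 + 60875 = -114375$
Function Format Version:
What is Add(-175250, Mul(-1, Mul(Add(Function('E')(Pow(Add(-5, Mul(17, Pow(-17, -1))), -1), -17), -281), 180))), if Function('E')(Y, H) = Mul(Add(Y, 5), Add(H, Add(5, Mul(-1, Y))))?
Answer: -114375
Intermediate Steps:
Function('E')(Y, H) = Mul(Add(5, Y), Add(5, H, Mul(-1, Y)))
Add(-175250, Mul(-1, Mul(Add(Function('E')(Pow(Add(-5, Mul(17, Pow(-17, -1))), -1), -17), -281), 180))) = Add(-175250, Mul(-1, Mul(Add(Add(25, Mul(-1, Pow(Pow(Add(-5, Mul(17, Pow(-17, -1))), -1), 2)), Mul(5, -17), Mul(-17, Pow(Add(-5, Mul(17, Pow(-17, -1))), -1))), -281), 180))) = Add(-175250, Mul(-1, Mul(Add(Add(25, Mul(-1, Pow(Pow(Add(-5, Mul(17, Rational(-1, 17))), -1), 2)), -85, Mul(-17, Pow(Add(-5, Mul(17, Rational(-1, 17))), -1))), -281), 180))) = Add(-175250, Mul(-1, Mul(Add(Add(25, Mul(-1, Pow(Pow(Add(-5, -1), -1), 2)), -85, Mul(-17, Pow(Add(-5, -1), -1))), -281), 180))) = Add(-175250, Mul(-1, Mul(Add(Add(25, Mul(-1, Pow(Pow(-6, -1), 2)), -85, Mul(-17, Pow(-6, -1))), -281), 180))) = Add(-175250, Mul(-1, Mul(Add(Add(25, Mul(-1, Pow(Rational(-1, 6), 2)), -85, Mul(-17, Rational(-1, 6))), -281), 180))) = Add(-175250, Mul(-1, Mul(Add(Add(25, Mul(-1, Rational(1, 36)), -85, Rational(17, 6)), -281), 180))) = Add(-175250, Mul(-1, Mul(Add(Add(25, Rational(-1, 36), -85, Rational(17, 6)), -281), 180))) = Add(-175250, Mul(-1, Mul(Add(Rational(-2059, 36), -281), 180))) = Add(-175250, Mul(-1, Mul(Rational(-12175, 36), 180))) = Add(-175250, Mul(-1, -60875)) = Add(-175250, 60875) = -114375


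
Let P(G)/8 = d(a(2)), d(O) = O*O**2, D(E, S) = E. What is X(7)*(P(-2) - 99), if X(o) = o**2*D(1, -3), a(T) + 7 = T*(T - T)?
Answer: -139307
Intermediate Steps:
a(T) = -7 (a(T) = -7 + T*(T - T) = -7 + T*0 = -7 + 0 = -7)
X(o) = o**2 (X(o) = o**2*1 = o**2)
d(O) = O**3
P(G) = -2744 (P(G) = 8*(-7)**3 = 8*(-343) = -2744)
X(7)*(P(-2) - 99) = 7**2*(-2744 - 99) = 49*(-2843) = -139307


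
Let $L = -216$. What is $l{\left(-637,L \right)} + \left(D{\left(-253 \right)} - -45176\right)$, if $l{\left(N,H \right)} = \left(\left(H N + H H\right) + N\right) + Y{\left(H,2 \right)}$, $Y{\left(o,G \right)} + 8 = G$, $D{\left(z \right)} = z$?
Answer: $228528$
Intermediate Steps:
$Y{\left(o,G \right)} = -8 + G$
$l{\left(N,H \right)} = -6 + N + H^{2} + H N$ ($l{\left(N,H \right)} = \left(\left(H N + H H\right) + N\right) + \left(-8 + 2\right) = \left(\left(H N + H^{2}\right) + N\right) - 6 = \left(\left(H^{2} + H N\right) + N\right) - 6 = \left(N + H^{2} + H N\right) - 6 = -6 + N + H^{2} + H N$)
$l{\left(-637,L \right)} + \left(D{\left(-253 \right)} - -45176\right) = \left(-6 - 637 + \left(-216\right)^{2} - -137592\right) - -44923 = \left(-6 - 637 + 46656 + 137592\right) + \left(-253 + 45176\right) = 183605 + 44923 = 228528$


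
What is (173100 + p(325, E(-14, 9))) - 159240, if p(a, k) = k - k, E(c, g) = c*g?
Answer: 13860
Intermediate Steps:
p(a, k) = 0
(173100 + p(325, E(-14, 9))) - 159240 = (173100 + 0) - 159240 = 173100 - 159240 = 13860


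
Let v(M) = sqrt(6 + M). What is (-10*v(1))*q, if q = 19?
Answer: -190*sqrt(7) ≈ -502.69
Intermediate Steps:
(-10*v(1))*q = -10*sqrt(6 + 1)*19 = -10*sqrt(7)*19 = -190*sqrt(7)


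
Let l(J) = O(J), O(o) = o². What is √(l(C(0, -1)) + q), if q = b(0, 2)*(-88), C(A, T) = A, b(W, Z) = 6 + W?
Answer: 4*I*√33 ≈ 22.978*I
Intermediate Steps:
l(J) = J²
q = -528 (q = (6 + 0)*(-88) = 6*(-88) = -528)
√(l(C(0, -1)) + q) = √(0² - 528) = √(0 - 528) = √(-528) = 4*I*√33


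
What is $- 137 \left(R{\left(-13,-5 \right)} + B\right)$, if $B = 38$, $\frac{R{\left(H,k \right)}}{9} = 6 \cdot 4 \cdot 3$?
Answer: $-93982$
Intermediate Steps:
$R{\left(H,k \right)} = 648$ ($R{\left(H,k \right)} = 9 \cdot 6 \cdot 4 \cdot 3 = 9 \cdot 24 \cdot 3 = 9 \cdot 72 = 648$)
$- 137 \left(R{\left(-13,-5 \right)} + B\right) = - 137 \left(648 + 38\right) = \left(-137\right) 686 = -93982$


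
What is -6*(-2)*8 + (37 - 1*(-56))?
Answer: 189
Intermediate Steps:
-6*(-2)*8 + (37 - 1*(-56)) = 12*8 + (37 + 56) = 96 + 93 = 189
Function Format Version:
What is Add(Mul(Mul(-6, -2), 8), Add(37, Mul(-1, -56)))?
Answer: 189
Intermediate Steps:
Add(Mul(Mul(-6, -2), 8), Add(37, Mul(-1, -56))) = Add(Mul(12, 8), Add(37, 56)) = Add(96, 93) = 189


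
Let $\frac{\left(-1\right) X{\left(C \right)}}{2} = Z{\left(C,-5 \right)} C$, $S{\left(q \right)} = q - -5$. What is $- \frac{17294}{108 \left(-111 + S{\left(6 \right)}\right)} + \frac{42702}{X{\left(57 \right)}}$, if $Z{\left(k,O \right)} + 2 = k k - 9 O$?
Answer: $\frac{125605189}{84439800} \approx 1.4875$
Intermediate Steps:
$S{\left(q \right)} = 5 + q$ ($S{\left(q \right)} = q + 5 = 5 + q$)
$Z{\left(k,O \right)} = -2 + k^{2} - 9 O$ ($Z{\left(k,O \right)} = -2 - \left(9 O - k k\right) = -2 - \left(- k^{2} + 9 O\right) = -2 + k^{2} - 9 O$)
$X{\left(C \right)} = - 2 C \left(43 + C^{2}\right)$ ($X{\left(C \right)} = - 2 \left(-2 + C^{2} - -45\right) C = - 2 \left(-2 + C^{2} + 45\right) C = - 2 \left(43 + C^{2}\right) C = - 2 C \left(43 + C^{2}\right)$)
$- \frac{17294}{108 \left(-111 + S{\left(6 \right)}\right)} + \frac{42702}{X{\left(57 \right)}} = - \frac{17294}{108 \left(-111 + \left(5 + 6\right)\right)} + \frac{42702}{\left(-2\right) 57 \left(43 + 57^{2}\right)} = - \frac{17294}{108 \left(-111 + 11\right)} + \frac{42702}{\left(-2\right) 57 \left(43 + 3249\right)} = - \frac{17294}{108 \left(-100\right)} + \frac{42702}{\left(-2\right) 57 \cdot 3292} = - \frac{17294}{-10800} + \frac{42702}{-375288} = \left(-17294\right) \left(- \frac{1}{10800}\right) + 42702 \left(- \frac{1}{375288}\right) = \frac{8647}{5400} - \frac{7117}{62548} = \frac{125605189}{84439800}$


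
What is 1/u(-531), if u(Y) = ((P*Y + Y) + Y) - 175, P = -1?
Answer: -1/706 ≈ -0.0014164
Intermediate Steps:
u(Y) = -175 + Y (u(Y) = ((-Y + Y) + Y) - 175 = (0 + Y) - 175 = Y - 175 = -175 + Y)
1/u(-531) = 1/(-175 - 531) = 1/(-706) = -1/706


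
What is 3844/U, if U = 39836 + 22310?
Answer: 1922/31073 ≈ 0.061854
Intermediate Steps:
U = 62146
3844/U = 3844/62146 = 3844*(1/62146) = 1922/31073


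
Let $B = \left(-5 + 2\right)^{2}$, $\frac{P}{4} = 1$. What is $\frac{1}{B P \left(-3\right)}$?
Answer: $- \frac{1}{108} \approx -0.0092593$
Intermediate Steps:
$P = 4$ ($P = 4 \cdot 1 = 4$)
$B = 9$ ($B = \left(-3\right)^{2} = 9$)
$\frac{1}{B P \left(-3\right)} = \frac{1}{9 \cdot 4 \left(-3\right)} = \frac{1}{36 \left(-3\right)} = \frac{1}{-108} = - \frac{1}{108}$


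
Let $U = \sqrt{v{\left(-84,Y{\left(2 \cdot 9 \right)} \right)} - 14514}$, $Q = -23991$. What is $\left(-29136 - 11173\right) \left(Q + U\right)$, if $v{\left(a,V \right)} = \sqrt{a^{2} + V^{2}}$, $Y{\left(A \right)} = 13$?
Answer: $967053219 - 40309 i \sqrt{14429} \approx 9.6705 \cdot 10^{8} - 4.842 \cdot 10^{6} i$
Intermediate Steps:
$v{\left(a,V \right)} = \sqrt{V^{2} + a^{2}}$
$U = i \sqrt{14429}$ ($U = \sqrt{\sqrt{13^{2} + \left(-84\right)^{2}} - 14514} = \sqrt{\sqrt{169 + 7056} - 14514} = \sqrt{\sqrt{7225} - 14514} = \sqrt{85 - 14514} = \sqrt{-14429} = i \sqrt{14429} \approx 120.12 i$)
$\left(-29136 - 11173\right) \left(Q + U\right) = \left(-29136 - 11173\right) \left(-23991 + i \sqrt{14429}\right) = - 40309 \left(-23991 + i \sqrt{14429}\right) = 967053219 - 40309 i \sqrt{14429}$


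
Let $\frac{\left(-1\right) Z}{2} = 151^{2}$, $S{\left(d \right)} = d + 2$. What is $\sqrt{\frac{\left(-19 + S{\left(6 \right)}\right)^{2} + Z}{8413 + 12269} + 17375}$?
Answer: $\frac{\sqrt{825681210162}}{6894} \approx 131.81$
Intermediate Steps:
$S{\left(d \right)} = 2 + d$
$Z = -45602$ ($Z = - 2 \cdot 151^{2} = \left(-2\right) 22801 = -45602$)
$\sqrt{\frac{\left(-19 + S{\left(6 \right)}\right)^{2} + Z}{8413 + 12269} + 17375} = \sqrt{\frac{\left(-19 + \left(2 + 6\right)\right)^{2} - 45602}{8413 + 12269} + 17375} = \sqrt{\frac{\left(-19 + 8\right)^{2} - 45602}{20682} + 17375} = \sqrt{\left(\left(-11\right)^{2} - 45602\right) \frac{1}{20682} + 17375} = \sqrt{\left(121 - 45602\right) \frac{1}{20682} + 17375} = \sqrt{\left(-45481\right) \frac{1}{20682} + 17375} = \sqrt{- \frac{45481}{20682} + 17375} = \sqrt{\frac{359304269}{20682}} = \frac{\sqrt{825681210162}}{6894}$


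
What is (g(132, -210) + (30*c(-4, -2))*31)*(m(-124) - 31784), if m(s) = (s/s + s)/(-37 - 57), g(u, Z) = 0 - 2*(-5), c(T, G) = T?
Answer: 5541947915/47 ≈ 1.1791e+8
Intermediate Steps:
g(u, Z) = 10 (g(u, Z) = 0 + 10 = 10)
m(s) = -1/94 - s/94 (m(s) = (1 + s)/(-94) = (1 + s)*(-1/94) = -1/94 - s/94)
(g(132, -210) + (30*c(-4, -2))*31)*(m(-124) - 31784) = (10 + (30*(-4))*31)*((-1/94 - 1/94*(-124)) - 31784) = (10 - 120*31)*((-1/94 + 62/47) - 31784) = (10 - 3720)*(123/94 - 31784) = -3710*(-2987573/94) = 5541947915/47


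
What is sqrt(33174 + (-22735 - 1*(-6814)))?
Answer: 9*sqrt(213) ≈ 131.35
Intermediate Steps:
sqrt(33174 + (-22735 - 1*(-6814))) = sqrt(33174 + (-22735 + 6814)) = sqrt(33174 - 15921) = sqrt(17253) = 9*sqrt(213)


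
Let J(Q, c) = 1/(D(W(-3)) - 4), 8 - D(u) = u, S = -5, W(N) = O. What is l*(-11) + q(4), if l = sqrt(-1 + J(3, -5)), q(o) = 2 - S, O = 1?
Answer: 7 - 11*I*sqrt(6)/3 ≈ 7.0 - 8.9815*I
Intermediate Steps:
W(N) = 1
D(u) = 8 - u
q(o) = 7 (q(o) = 2 - 1*(-5) = 2 + 5 = 7)
J(Q, c) = 1/3 (J(Q, c) = 1/((8 - 1*1) - 4) = 1/((8 - 1) - 4) = 1/(7 - 4) = 1/3)
l = I*sqrt(6)/3 (l = sqrt(-1 + 1/3) = sqrt(-2/3) = I*sqrt(6)/3 ≈ 0.8165*I)
l*(-11) + q(4) = (I*sqrt(6)/3)*(-11) + 7 = -11*I*sqrt(6)/3 + 7 = 7 - 11*I*sqrt(6)/3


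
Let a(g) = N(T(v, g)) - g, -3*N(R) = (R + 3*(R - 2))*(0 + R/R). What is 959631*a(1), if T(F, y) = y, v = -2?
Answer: -319877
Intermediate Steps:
N(R) = 2 - 4*R/3 (N(R) = -(R + 3*(R - 2))*(0 + R/R)/3 = -(R + 3*(-2 + R))*(0 + 1)/3 = -(R + (-6 + 3*R))/3 = -(-6 + 4*R)/3 = 2 - 4*R/3)
a(g) = 2 - 7*g/3 (a(g) = (2 - 4*g/3) - g = 2 - 7*g/3)
959631*a(1) = 959631*(2 - 7/3*1) = 959631*(2 - 7/3) = 959631*(-1/3) = -319877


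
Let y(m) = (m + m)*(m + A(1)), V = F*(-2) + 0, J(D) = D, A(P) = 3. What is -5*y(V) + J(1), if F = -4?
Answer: -879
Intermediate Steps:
V = 8 (V = -4*(-2) + 0 = 8 + 0 = 8)
y(m) = 2*m*(3 + m) (y(m) = (m + m)*(m + 3) = (2*m)*(3 + m) = 2*m*(3 + m))
-5*y(V) + J(1) = -10*8*(3 + 8) + 1 = -10*8*11 + 1 = -5*176 + 1 = -880 + 1 = -879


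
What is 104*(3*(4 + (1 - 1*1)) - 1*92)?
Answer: -8320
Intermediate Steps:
104*(3*(4 + (1 - 1*1)) - 1*92) = 104*(3*(4 + (1 - 1)) - 92) = 104*(3*(4 + 0) - 92) = 104*(3*4 - 92) = 104*(12 - 92) = 104*(-80) = -8320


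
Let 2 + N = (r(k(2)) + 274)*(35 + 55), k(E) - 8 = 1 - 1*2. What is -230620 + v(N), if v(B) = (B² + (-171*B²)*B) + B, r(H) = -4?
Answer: -2453056713935750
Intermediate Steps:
k(E) = 7 (k(E) = 8 + (1 - 1*2) = 8 + (1 - 2) = 8 - 1 = 7)
N = 24298 (N = -2 + (-4 + 274)*(35 + 55) = -2 + 270*90 = -2 + 24300 = 24298)
v(B) = B + B² - 171*B³ (v(B) = (B² - 171*B³) + B = B + B² - 171*B³)
-230620 + v(N) = -230620 + 24298*(1 + 24298 - 171*24298²) = -230620 + 24298*(1 + 24298 - 171*590392804) = -230620 + 24298*(1 + 24298 - 100957169484) = -230620 + 24298*(-100957145185) = -230620 - 2453056713705130 = -2453056713935750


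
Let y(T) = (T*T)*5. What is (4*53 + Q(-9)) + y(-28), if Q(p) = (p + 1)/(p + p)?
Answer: 37192/9 ≈ 4132.4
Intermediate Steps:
Q(p) = (1 + p)/(2*p) (Q(p) = (1 + p)/((2*p)) = (1 + p)*(1/(2*p)) = (1 + p)/(2*p))
y(T) = 5*T² (y(T) = T²*5 = 5*T²)
(4*53 + Q(-9)) + y(-28) = (4*53 + (½)*(1 - 9)/(-9)) + 5*(-28)² = (212 + (½)*(-⅑)*(-8)) + 5*784 = (212 + 4/9) + 3920 = 1912/9 + 3920 = 37192/9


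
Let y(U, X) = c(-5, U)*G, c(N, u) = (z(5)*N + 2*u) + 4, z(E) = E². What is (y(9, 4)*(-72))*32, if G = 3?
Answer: 711936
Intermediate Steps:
c(N, u) = 4 + 2*u + 25*N (c(N, u) = (5²*N + 2*u) + 4 = (25*N + 2*u) + 4 = (2*u + 25*N) + 4 = 4 + 2*u + 25*N)
y(U, X) = -363 + 6*U (y(U, X) = (4 + 2*U + 25*(-5))*3 = (4 + 2*U - 125)*3 = (-121 + 2*U)*3 = -363 + 6*U)
(y(9, 4)*(-72))*32 = ((-363 + 6*9)*(-72))*32 = ((-363 + 54)*(-72))*32 = -309*(-72)*32 = 22248*32 = 711936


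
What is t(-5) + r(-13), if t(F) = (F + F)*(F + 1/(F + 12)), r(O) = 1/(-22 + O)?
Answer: 1699/35 ≈ 48.543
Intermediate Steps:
t(F) = 2*F*(F + 1/(12 + F)) (t(F) = (2*F)*(F + 1/(12 + F)) = 2*F*(F + 1/(12 + F)))
t(-5) + r(-13) = 2*(-5)*(1 + (-5)² + 12*(-5))/(12 - 5) + 1/(-22 - 13) = 2*(-5)*(1 + 25 - 60)/7 + 1/(-35) = 2*(-5)*(⅐)*(-34) - 1/35 = 340/7 - 1/35 = 1699/35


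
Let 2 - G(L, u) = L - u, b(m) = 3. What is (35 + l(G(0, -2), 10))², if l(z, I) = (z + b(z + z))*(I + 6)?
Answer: 6889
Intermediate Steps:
G(L, u) = 2 + u - L (G(L, u) = 2 - (L - u) = 2 + (u - L) = 2 + u - L)
l(z, I) = (3 + z)*(6 + I) (l(z, I) = (z + 3)*(I + 6) = (3 + z)*(6 + I))
(35 + l(G(0, -2), 10))² = (35 + (18 + 3*10 + 6*(2 - 2 - 1*0) + 10*(2 - 2 - 1*0)))² = (35 + (18 + 30 + 6*(2 - 2 + 0) + 10*(2 - 2 + 0)))² = (35 + (18 + 30 + 6*0 + 10*0))² = (35 + (18 + 30 + 0 + 0))² = (35 + 48)² = 83² = 6889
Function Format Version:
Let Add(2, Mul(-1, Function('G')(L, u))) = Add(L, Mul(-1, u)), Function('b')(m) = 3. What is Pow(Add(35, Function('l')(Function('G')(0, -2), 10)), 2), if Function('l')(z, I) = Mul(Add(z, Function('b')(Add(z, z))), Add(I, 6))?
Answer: 6889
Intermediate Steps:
Function('G')(L, u) = Add(2, u, Mul(-1, L)) (Function('G')(L, u) = Add(2, Mul(-1, Add(L, Mul(-1, u)))) = Add(2, Add(u, Mul(-1, L))) = Add(2, u, Mul(-1, L)))
Function('l')(z, I) = Mul(Add(3, z), Add(6, I)) (Function('l')(z, I) = Mul(Add(z, 3), Add(I, 6)) = Mul(Add(3, z), Add(6, I)))
Pow(Add(35, Function('l')(Function('G')(0, -2), 10)), 2) = Pow(Add(35, Add(18, Mul(3, 10), Mul(6, Add(2, -2, Mul(-1, 0))), Mul(10, Add(2, -2, Mul(-1, 0))))), 2) = Pow(Add(35, Add(18, 30, Mul(6, Add(2, -2, 0)), Mul(10, Add(2, -2, 0)))), 2) = Pow(Add(35, Add(18, 30, Mul(6, 0), Mul(10, 0))), 2) = Pow(Add(35, Add(18, 30, 0, 0)), 2) = Pow(Add(35, 48), 2) = Pow(83, 2) = 6889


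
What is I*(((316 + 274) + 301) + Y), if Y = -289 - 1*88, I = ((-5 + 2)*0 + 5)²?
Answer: 12850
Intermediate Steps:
I = 25 (I = (-3*0 + 5)² = (0 + 5)² = 5² = 25)
Y = -377 (Y = -289 - 88 = -377)
I*(((316 + 274) + 301) + Y) = 25*(((316 + 274) + 301) - 377) = 25*((590 + 301) - 377) = 25*(891 - 377) = 25*514 = 12850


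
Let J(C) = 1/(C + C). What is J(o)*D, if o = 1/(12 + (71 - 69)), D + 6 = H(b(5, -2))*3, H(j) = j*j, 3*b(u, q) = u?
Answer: 49/3 ≈ 16.333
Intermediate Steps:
b(u, q) = u/3
H(j) = j²
D = 7/3 (D = -6 + ((⅓)*5)²*3 = -6 + (5/3)²*3 = -6 + (25/9)*3 = -6 + 25/3 = 7/3 ≈ 2.3333)
o = 1/14 (o = 1/(12 + 2) = 1/14 ≈ 0.071429)
J(C) = 1/(2*C)
J(o)*D = (1/(2*(1/14)))*(7/3) = ((½)*14)*(7/3) = 7*(7/3) = 49/3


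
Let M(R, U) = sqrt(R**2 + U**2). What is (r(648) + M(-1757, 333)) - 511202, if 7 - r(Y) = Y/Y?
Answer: -511196 + sqrt(3197938) ≈ -5.0941e+5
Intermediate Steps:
r(Y) = 6 (r(Y) = 7 - Y/Y = 7 - 1*1 = 7 - 1 = 6)
(r(648) + M(-1757, 333)) - 511202 = (6 + sqrt((-1757)**2 + 333**2)) - 511202 = (6 + sqrt(3087049 + 110889)) - 511202 = (6 + sqrt(3197938)) - 511202 = -511196 + sqrt(3197938)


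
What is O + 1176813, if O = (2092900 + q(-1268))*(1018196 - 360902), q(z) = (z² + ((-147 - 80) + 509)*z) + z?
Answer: 2196598849533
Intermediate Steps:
q(z) = z² + 283*z (q(z) = (z² + (-227 + 509)*z) + z = (z² + 282*z) + z = z² + 283*z)
O = 2196597672720 (O = (2092900 - 1268*(283 - 1268))*(1018196 - 360902) = (2092900 - 1268*(-985))*657294 = (2092900 + 1248980)*657294 = 3341880*657294 = 2196597672720)
O + 1176813 = 2196597672720 + 1176813 = 2196598849533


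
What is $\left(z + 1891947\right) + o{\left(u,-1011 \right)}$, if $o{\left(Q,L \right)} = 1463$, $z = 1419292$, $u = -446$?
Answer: $3312702$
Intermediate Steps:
$\left(z + 1891947\right) + o{\left(u,-1011 \right)} = \left(1419292 + 1891947\right) + 1463 = 3311239 + 1463 = 3312702$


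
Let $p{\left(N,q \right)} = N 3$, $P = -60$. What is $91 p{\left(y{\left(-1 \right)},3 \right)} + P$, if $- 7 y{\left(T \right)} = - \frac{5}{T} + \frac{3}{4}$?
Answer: $- \frac{1137}{4} \approx -284.25$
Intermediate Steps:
$y{\left(T \right)} = - \frac{3}{28} + \frac{5}{7 T}$ ($y{\left(T \right)} = - \frac{- \frac{5}{T} + \frac{3}{4}}{7} = - \frac{\frac{3}{4} - \frac{5}{T}}{7} = - \frac{3}{28} + \frac{5}{7 T}$)
$p{\left(N,q \right)} = 3 N$
$91 p{\left(y{\left(-1 \right)},3 \right)} + P = 91 \cdot 3 \frac{20 - -3}{28 \left(-1\right)} - 60 = 91 \cdot 3 \cdot \frac{1}{28} \left(-1\right) \left(20 + 3\right) - 60 = 91 \cdot 3 \cdot \frac{1}{28} \left(-1\right) 23 - 60 = 91 \cdot 3 \left(- \frac{23}{28}\right) - 60 = 91 \left(- \frac{69}{28}\right) - 60 = - \frac{897}{4} - 60 = - \frac{1137}{4}$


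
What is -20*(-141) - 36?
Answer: 2784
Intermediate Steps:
-20*(-141) - 36 = 2820 - 36 = 2784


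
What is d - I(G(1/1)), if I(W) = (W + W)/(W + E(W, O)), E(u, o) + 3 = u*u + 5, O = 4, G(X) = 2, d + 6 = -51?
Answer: -115/2 ≈ -57.500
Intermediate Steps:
d = -57 (d = -6 - 51 = -57)
E(u, o) = 2 + u² (E(u, o) = -3 + (u*u + 5) = -3 + (u² + 5) = -3 + (5 + u²) = 2 + u²)
I(W) = 2*W/(2 + W + W²) (I(W) = (W + W)/(W + (2 + W²)) = (2*W)/(2 + W + W²) = 2*W/(2 + W + W²))
d - I(G(1/1)) = -57 - 2*2/(2 + 2 + 2²) = -57 - 2*2/(2 + 2 + 4) = -57 - 2*2/8 = -57 - 1*½ = -57 - ½ = -115/2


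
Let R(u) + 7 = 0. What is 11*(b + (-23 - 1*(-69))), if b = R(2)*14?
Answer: -572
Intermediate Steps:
R(u) = -7 (R(u) = -7 + 0 = -7)
b = -98 (b = -7*14 = -98)
11*(b + (-23 - 1*(-69))) = 11*(-98 + (-23 - 1*(-69))) = 11*(-98 + (-23 + 69)) = 11*(-98 + 46) = 11*(-52) = -572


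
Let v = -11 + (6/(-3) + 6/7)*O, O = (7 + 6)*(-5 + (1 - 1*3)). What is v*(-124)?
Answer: -11532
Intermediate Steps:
O = -91 (O = 13*(-5 + (1 - 3)) = 13*(-5 - 2) = 13*(-7) = -91)
v = 93 (v = -11 + (6/(-3) + 6/7)*(-91) = -11 + (6*(-⅓) + 6*(⅐))*(-91) = -11 + (-2 + 6/7)*(-91) = -11 - 8/7*(-91) = -11 + 104 = 93)
v*(-124) = 93*(-124) = -11532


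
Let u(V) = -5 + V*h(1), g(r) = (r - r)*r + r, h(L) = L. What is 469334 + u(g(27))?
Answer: 469356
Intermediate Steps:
g(r) = r (g(r) = 0*r + r = 0 + r = r)
u(V) = -5 + V (u(V) = -5 + V*1 = -5 + V)
469334 + u(g(27)) = 469334 + (-5 + 27) = 469334 + 22 = 469356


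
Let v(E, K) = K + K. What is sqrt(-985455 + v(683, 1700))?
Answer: I*sqrt(982055) ≈ 990.99*I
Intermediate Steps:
v(E, K) = 2*K
sqrt(-985455 + v(683, 1700)) = sqrt(-985455 + 2*1700) = sqrt(-985455 + 3400) = sqrt(-982055) = I*sqrt(982055)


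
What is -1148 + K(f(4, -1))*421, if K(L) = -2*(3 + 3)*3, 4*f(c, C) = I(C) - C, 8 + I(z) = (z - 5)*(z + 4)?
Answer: -16304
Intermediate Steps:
I(z) = -8 + (-5 + z)*(4 + z) (I(z) = -8 + (z - 5)*(z + 4) = -8 + (-5 + z)*(4 + z))
f(c, C) = -7 - C/2 + C**2/4 (f(c, C) = ((-28 + C**2 - C) - C)/4 = (-28 + C**2 - 2*C)/4 = -7 - C/2 + C**2/4)
K(L) = -36 (K(L) = -2*6*3 = -12*3 = -36)
-1148 + K(f(4, -1))*421 = -1148 - 36*421 = -1148 - 15156 = -16304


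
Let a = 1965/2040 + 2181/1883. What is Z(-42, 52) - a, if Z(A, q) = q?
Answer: 12773287/256088 ≈ 49.878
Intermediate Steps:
a = 543289/256088 (a = 1965*(1/2040) + 2181*(1/1883) = 131/136 + 2181/1883 = 543289/256088 ≈ 2.1215)
Z(-42, 52) - a = 52 - 1*543289/256088 = 52 - 543289/256088 = 12773287/256088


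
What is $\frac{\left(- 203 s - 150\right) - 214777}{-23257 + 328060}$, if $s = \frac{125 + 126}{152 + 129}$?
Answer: $- \frac{14080}{19951} \approx -0.70573$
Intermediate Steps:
$s = \frac{251}{281} \approx 0.89324$
$\frac{\left(- 203 s - 150\right) - 214777}{-23257 + 328060} = \frac{\left(\left(-203\right) \frac{251}{281} - 150\right) - 214777}{-23257 + 328060} = \frac{\left(- \frac{50953}{281} - 150\right) - 214777}{304803} = \left(- \frac{93103}{281} - 214777\right) \frac{1}{304803} = \left(- \frac{60445440}{281}\right) \frac{1}{304803} = - \frac{14080}{19951}$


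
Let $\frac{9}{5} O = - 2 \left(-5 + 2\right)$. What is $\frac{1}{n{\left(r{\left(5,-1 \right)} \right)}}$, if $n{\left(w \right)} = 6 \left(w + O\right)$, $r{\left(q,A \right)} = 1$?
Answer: $\frac{1}{26} \approx 0.038462$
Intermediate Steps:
$O = \frac{10}{3}$ ($O = \frac{5 \left(- 2 \left(-5 + 2\right)\right)}{9} = \frac{5 \left(\left(-2\right) \left(-3\right)\right)}{9} = \frac{5}{9} \cdot 6 = \frac{10}{3} \approx 3.3333$)
$n{\left(w \right)} = 20 + 6 w$ ($n{\left(w \right)} = 6 \left(w + \frac{10}{3}\right) = 6 \left(\frac{10}{3} + w\right) = 20 + 6 w$)
$\frac{1}{n{\left(r{\left(5,-1 \right)} \right)}} = \frac{1}{20 + 6 \cdot 1} = \frac{1}{20 + 6} = \frac{1}{26}$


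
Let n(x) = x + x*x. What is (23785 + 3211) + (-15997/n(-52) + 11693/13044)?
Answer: 762815809/28262 ≈ 26991.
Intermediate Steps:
n(x) = x + x²
(23785 + 3211) + (-15997/n(-52) + 11693/13044) = (23785 + 3211) + (-15997*(-1/(52*(1 - 52))) + 11693/13044) = 26996 + (-15997/((-52*(-51))) + 11693*(1/13044)) = 26996 + (-15997/2652 + 11693/13044) = 26996 + (-15997*1/2652 + 11693/13044) = 26996 + (-941/156 + 11693/13044) = 26996 - 145143/28262 = 762815809/28262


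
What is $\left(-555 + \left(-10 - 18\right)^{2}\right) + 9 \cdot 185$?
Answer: $1894$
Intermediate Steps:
$\left(-555 + \left(-10 - 18\right)^{2}\right) + 9 \cdot 185 = \left(-555 + \left(-28\right)^{2}\right) + 1665 = \left(-555 + 784\right) + 1665 = 229 + 1665 = 1894$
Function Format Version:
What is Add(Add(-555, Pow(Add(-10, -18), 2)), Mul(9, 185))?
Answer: 1894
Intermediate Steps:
Add(Add(-555, Pow(Add(-10, -18), 2)), Mul(9, 185)) = Add(Add(-555, Pow(-28, 2)), 1665) = Add(Add(-555, 784), 1665) = Add(229, 1665) = 1894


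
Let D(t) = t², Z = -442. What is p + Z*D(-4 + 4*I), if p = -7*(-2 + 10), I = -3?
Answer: -113208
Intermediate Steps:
p = -56 (p = -7*8 = -56)
p + Z*D(-4 + 4*I) = -56 - 442*(-4 + 4*(-3))² = -56 - 442*(-4 - 12)² = -56 - 442*(-16)² = -56 - 442*256 = -56 - 113152 = -113208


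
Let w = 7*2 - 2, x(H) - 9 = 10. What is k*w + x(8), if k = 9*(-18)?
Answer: -1925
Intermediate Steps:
x(H) = 19 (x(H) = 9 + 10 = 19)
k = -162
w = 12 (w = 14 - 2 = 12)
k*w + x(8) = -162*12 + 19 = -1944 + 19 = -1925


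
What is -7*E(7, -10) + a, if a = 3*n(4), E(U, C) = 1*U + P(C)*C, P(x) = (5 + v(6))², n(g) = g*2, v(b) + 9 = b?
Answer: 255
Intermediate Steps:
v(b) = -9 + b
n(g) = 2*g
P(x) = 4 (P(x) = (5 + (-9 + 6))² = (5 - 3)² = 2² = 4)
E(U, C) = U + 4*C (E(U, C) = 1*U + 4*C = U + 4*C)
a = 24 (a = 3*(2*4) = 3*8 = 24)
-7*E(7, -10) + a = -7*(7 + 4*(-10)) + 24 = -7*(7 - 40) + 24 = -7*(-33) + 24 = 231 + 24 = 255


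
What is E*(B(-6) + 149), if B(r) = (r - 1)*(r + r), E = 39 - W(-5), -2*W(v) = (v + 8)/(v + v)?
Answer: 181041/20 ≈ 9052.0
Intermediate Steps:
W(v) = -(8 + v)/(4*v) (W(v) = -(v + 8)/(2*(v + v)) = -(8 + v)/(2*(2*v)) = -(8 + v)*1/(2*v)/2 = -(8 + v)/(4*v))
E = 777/20 (E = 39 - (-8 - 1*(-5))/(4*(-5)) = 39 - (-1)*(-8 + 5)/(4*5) = 39 - (-1)*(-3)/(4*5) = 39 - 1*3/20 = 39 - 3/20 = 777/20 ≈ 38.850)
B(r) = 2*r*(-1 + r) (B(r) = (-1 + r)*(2*r) = 2*r*(-1 + r))
E*(B(-6) + 149) = 777*(2*(-6)*(-1 - 6) + 149)/20 = 777*(2*(-6)*(-7) + 149)/20 = 777*(84 + 149)/20 = (777/20)*233 = 181041/20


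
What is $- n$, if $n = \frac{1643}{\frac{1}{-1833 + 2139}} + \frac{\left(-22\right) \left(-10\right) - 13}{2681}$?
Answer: $- \frac{1347894405}{2681} \approx -5.0276 \cdot 10^{5}$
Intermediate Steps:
$n = \frac{1347894405}{2681}$ ($n = \frac{1643}{\frac{1}{306}} + \left(220 - 13\right) \frac{1}{2681} = 1643 \frac{1}{\frac{1}{306}} + 207 \cdot \frac{1}{2681} = 1643 \cdot 306 + \frac{207}{2681} = 502758 + \frac{207}{2681} = \frac{1347894405}{2681} \approx 5.0276 \cdot 10^{5}$)
$- n = \left(-1\right) \frac{1347894405}{2681} = - \frac{1347894405}{2681}$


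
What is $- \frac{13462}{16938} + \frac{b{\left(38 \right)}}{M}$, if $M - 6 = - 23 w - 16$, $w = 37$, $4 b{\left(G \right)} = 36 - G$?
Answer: $- \frac{3860771}{4861206} \approx -0.7942$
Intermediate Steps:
$b{\left(G \right)} = 9 - \frac{G}{4}$ ($b{\left(G \right)} = \frac{36 - G}{4} = 9 - \frac{G}{4}$)
$M = -861$ ($M = 6 - 867 = -861$)
$- \frac{13462}{16938} + \frac{b{\left(38 \right)}}{M} = - \frac{13462}{16938} + \frac{9 - \frac{19}{2}}{-861} = \left(-13462\right) \frac{1}{16938} + \left(9 - \frac{19}{2}\right) \left(- \frac{1}{861}\right) = - \frac{6731}{8469} - - \frac{1}{1722} = - \frac{6731}{8469} + \frac{1}{1722} = - \frac{3860771}{4861206}$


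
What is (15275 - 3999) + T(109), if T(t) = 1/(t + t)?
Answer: 2458169/218 ≈ 11276.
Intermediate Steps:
T(t) = 1/(2*t)
(15275 - 3999) + T(109) = (15275 - 3999) + (½)/109 = 11276 + (½)*(1/109) = 11276 + 1/218 = 2458169/218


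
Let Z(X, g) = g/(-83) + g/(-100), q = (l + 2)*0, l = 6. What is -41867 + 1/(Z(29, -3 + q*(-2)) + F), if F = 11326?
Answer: -3935763805283/94006349 ≈ -41867.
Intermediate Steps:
q = 0 (q = (6 + 2)*0 = 8*0 = 0)
Z(X, g) = -183*g/8300 (Z(X, g) = g*(-1/83) + g*(-1/100) = -g/83 - g/100 = -183*g/8300)
-41867 + 1/(Z(29, -3 + q*(-2)) + F) = -41867 + 1/(-183*(-3 + 0*(-2))/8300 + 11326) = -41867 + 1/(-183*(-3 + 0)/8300 + 11326) = -41867 + 1/(-183/8300*(-3) + 11326) = -41867 + 1/(549/8300 + 11326) = -41867 + 1/(94006349/8300) = -41867 + 8300/94006349 = -3935763805283/94006349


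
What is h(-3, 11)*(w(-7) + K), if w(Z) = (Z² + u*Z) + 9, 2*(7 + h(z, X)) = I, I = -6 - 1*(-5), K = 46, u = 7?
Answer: -825/2 ≈ -412.50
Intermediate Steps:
I = -1 (I = -6 + 5 = -1)
h(z, X) = -15/2 (h(z, X) = -7 + (½)*(-1) = -7 - ½ = -15/2)
w(Z) = 9 + Z² + 7*Z (w(Z) = (Z² + 7*Z) + 9 = 9 + Z² + 7*Z)
h(-3, 11)*(w(-7) + K) = -15*((9 + (-7)² + 7*(-7)) + 46)/2 = -15*((9 + 49 - 49) + 46)/2 = -15*(9 + 46)/2 = -15/2*55 = -825/2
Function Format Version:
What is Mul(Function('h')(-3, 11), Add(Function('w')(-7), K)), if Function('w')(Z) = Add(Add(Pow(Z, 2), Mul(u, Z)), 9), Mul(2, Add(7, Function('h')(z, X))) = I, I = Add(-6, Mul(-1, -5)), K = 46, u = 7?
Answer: Rational(-825, 2) ≈ -412.50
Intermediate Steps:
I = -1 (I = Add(-6, 5) = -1)
Function('h')(z, X) = Rational(-15, 2) (Function('h')(z, X) = Add(-7, Mul(Rational(1, 2), -1)) = Add(-7, Rational(-1, 2)) = Rational(-15, 2))
Function('w')(Z) = Add(9, Pow(Z, 2), Mul(7, Z)) (Function('w')(Z) = Add(Add(Pow(Z, 2), Mul(7, Z)), 9) = Add(9, Pow(Z, 2), Mul(7, Z)))
Mul(Function('h')(-3, 11), Add(Function('w')(-7), K)) = Mul(Rational(-15, 2), Add(Add(9, Pow(-7, 2), Mul(7, -7)), 46)) = Mul(Rational(-15, 2), Add(Add(9, 49, -49), 46)) = Mul(Rational(-15, 2), Add(9, 46)) = Mul(Rational(-15, 2), 55) = Rational(-825, 2)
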